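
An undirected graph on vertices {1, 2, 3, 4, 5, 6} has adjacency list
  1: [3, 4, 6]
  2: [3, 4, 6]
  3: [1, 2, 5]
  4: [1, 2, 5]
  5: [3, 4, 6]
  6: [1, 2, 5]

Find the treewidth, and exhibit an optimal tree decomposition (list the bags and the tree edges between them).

Treewidth 3.
Bags: B1 = {1, 2, 3, 5}  B2 = {1, 2, 4, 5}  B3 = {1, 2, 5, 6}
Tree: B1–B2, B2–B3

Every bag has size at most 4, so the width is 4 − 1 = 3 and tw(G) ≤ 3. For the lower bound: the 4 vertex sets {3,5}, {1,4}, {2}, {6} are disjoint, each induces a connected subgraph, and every pair is joined by at least one edge of G. Contracting each set to a single vertex therefore yields K_{4} as a minor, and since treewidth is minor-monotone, tw(G) ≥ tw(K_{4}) = 3. Combining the bounds, tw(G) = 3.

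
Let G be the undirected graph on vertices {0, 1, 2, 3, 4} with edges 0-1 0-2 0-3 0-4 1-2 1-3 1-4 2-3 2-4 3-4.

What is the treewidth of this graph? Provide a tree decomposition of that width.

With just one bag of size 5, the width is 5 − 1 = 4, so tw(G) ≤ 4. On the other hand G contains the 5-clique {0, 1, 2, 3, 4}. A clique must lie in a single bag of any decomposition, so no decomposition can have width below 4. Hence tw(G) = 4 exactly.

Treewidth 4.
One optimal decomposition is:
Bags: B1 = {0, 1, 2, 3, 4}
Tree: (single bag)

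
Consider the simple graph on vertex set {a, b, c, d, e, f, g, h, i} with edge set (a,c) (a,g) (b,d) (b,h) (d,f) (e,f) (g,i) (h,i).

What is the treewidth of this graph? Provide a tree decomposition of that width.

Each bag holds 2 vertices, so the decomposition has width 1, which upper-bounds the treewidth. Any graph with an edge has treewidth ≥ 1, and G has the edge e–f. Hence tw(G) = 1 exactly.

Treewidth 1.
Bags: B1 = {e, f}  B2 = {d, f}  B3 = {b, d}  B4 = {b, h}  B5 = {h, i}  B6 = {g, i}  B7 = {a, g}  B8 = {a, c}
Tree: B1–B2, B2–B3, B3–B4, B4–B5, B5–B6, B6–B7, B7–B8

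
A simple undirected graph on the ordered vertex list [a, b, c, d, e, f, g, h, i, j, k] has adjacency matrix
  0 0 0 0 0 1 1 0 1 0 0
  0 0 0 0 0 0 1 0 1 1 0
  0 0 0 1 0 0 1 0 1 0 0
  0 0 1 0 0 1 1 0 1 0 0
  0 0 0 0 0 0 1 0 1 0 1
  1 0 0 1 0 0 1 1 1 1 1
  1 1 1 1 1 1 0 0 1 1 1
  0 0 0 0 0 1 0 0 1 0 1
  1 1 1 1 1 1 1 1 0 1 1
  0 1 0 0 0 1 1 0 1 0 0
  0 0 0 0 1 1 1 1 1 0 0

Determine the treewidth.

3

A width-3 tree decomposition is:
Bags: B1 = {f, g, i, k}  B2 = {e, g, i, k}  B3 = {d, f, g, i}  B4 = {f, h, i, k}  B5 = {f, g, i, j}  B6 = {a, f, g, i}  B7 = {b, g, i, j}  B8 = {c, d, g, i}
Tree: B1–B2, B1–B3, B1–B4, B1–B5, B5–B6, B5–B7, B3–B8
Every bag has size at most 4, so the width is 4 − 1 = 3 and tw(G) ≤ 3. Conversely, {e, g, i, k} is a clique of size 4, and the vertices of any clique must share a bag in every tree decomposition; so some bag has ≥ 4 vertices and tw(G) ≥ 3. The upper and lower bounds meet at 3, so that is the treewidth.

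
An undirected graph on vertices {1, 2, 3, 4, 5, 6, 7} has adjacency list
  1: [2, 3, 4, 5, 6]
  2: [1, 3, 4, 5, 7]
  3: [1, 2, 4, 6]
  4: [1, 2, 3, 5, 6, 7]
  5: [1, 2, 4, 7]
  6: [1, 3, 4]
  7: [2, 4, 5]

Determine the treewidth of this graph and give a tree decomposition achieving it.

The largest bag has 4 vertices, giving width 3; this decomposition certifies tw(G) ≤ 3. Conversely, {1, 2, 3, 4} is a clique of size 4, and the vertices of any clique must share a bag in every tree decomposition; so some bag has ≥ 4 vertices and tw(G) ≥ 3. Hence tw(G) = 3 exactly.

Treewidth 3.
One optimal decomposition is:
Bags: B1 = {1, 2, 4, 5}  B2 = {1, 2, 3, 4}  B3 = {2, 4, 5, 7}  B4 = {1, 3, 4, 6}
Tree: B1–B2, B1–B3, B2–B4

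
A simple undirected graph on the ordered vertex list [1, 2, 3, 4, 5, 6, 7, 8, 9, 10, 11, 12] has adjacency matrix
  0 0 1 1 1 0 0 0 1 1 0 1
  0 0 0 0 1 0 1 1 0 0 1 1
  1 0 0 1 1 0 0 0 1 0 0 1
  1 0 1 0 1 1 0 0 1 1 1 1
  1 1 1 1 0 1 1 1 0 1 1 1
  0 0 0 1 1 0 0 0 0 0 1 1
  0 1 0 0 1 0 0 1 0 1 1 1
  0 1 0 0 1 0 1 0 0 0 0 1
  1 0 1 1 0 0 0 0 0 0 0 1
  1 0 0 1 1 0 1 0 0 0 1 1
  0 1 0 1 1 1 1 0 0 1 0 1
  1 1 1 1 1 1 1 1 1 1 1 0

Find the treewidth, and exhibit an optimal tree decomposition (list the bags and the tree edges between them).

Treewidth 4.
One optimal decomposition is:
Bags: B1 = {5, 7, 10, 11, 12}  B2 = {4, 5, 10, 11, 12}  B3 = {1, 4, 5, 10, 12}  B4 = {4, 5, 6, 11, 12}  B5 = {2, 5, 7, 11, 12}  B6 = {1, 3, 4, 5, 12}  B7 = {1, 3, 4, 9, 12}  B8 = {2, 5, 7, 8, 12}
Tree: B1–B2, B2–B3, B2–B4, B1–B5, B3–B6, B6–B7, B5–B8

The largest bag has 5 vertices, giving width 4; this decomposition certifies tw(G) ≤ 4. On the other hand G contains the 5-clique {1, 3, 4, 9, 12}. A clique must lie in a single bag of any decomposition, so no decomposition can have width below 4. Hence tw(G) = 4 exactly.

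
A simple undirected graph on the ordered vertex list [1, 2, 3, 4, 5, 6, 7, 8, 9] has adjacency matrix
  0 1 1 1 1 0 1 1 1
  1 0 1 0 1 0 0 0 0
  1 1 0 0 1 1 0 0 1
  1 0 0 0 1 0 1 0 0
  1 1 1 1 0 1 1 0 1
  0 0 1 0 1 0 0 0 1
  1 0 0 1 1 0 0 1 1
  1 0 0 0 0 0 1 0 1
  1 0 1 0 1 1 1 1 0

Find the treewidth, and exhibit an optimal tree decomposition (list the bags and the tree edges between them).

Treewidth 3.
Bags: B1 = {1, 3, 5, 9}  B2 = {1, 5, 7, 9}  B3 = {3, 5, 6, 9}  B4 = {1, 7, 8, 9}  B5 = {1, 2, 3, 5}  B6 = {1, 4, 5, 7}
Tree: B1–B2, B1–B3, B2–B4, B1–B5, B2–B6

Every bag has size at most 4, so the width is 4 − 1 = 3 and tw(G) ≤ 3. On the other hand G contains the 4-clique {1, 7, 8, 9}. A clique must lie in a single bag of any decomposition, so no decomposition can have width below 3. Hence tw(G) = 3 exactly.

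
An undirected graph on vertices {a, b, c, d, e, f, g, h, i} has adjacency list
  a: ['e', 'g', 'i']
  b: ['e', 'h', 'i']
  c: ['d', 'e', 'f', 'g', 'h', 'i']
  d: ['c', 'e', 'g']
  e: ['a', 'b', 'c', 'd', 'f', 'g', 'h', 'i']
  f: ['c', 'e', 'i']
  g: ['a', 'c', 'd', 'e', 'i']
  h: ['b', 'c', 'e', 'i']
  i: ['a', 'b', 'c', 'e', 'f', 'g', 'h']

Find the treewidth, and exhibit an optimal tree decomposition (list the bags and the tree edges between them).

The largest bag has 4 vertices, giving width 3; this decomposition certifies tw(G) ≤ 3. For the lower bound, the 4 vertices {c, d, e, g} are pairwise adjacent, and any tree decomposition puts a clique entirely inside one bag — forcing width ≥ 3. Hence tw(G) = 3 exactly.

Treewidth 3.
Bags: B1 = {c, e, h, i}  B2 = {c, e, g, i}  B3 = {c, e, f, i}  B4 = {a, e, g, i}  B5 = {c, d, e, g}  B6 = {b, e, h, i}
Tree: B1–B2, B2–B3, B2–B4, B2–B5, B1–B6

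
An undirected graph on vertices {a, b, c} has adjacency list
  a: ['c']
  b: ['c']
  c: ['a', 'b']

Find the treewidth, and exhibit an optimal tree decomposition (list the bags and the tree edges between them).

Treewidth 1.
One optimal decomposition is:
Bags: B1 = {b, c}  B2 = {a, c}
Tree: B1–B2

The largest bag has 2 vertices, giving width 1; this decomposition certifies tw(G) ≤ 1. Since G has at least one edge (e.g. c–b), it is not an edgeless graph, so tw(G) ≥ 1. Hence tw(G) = 1 exactly.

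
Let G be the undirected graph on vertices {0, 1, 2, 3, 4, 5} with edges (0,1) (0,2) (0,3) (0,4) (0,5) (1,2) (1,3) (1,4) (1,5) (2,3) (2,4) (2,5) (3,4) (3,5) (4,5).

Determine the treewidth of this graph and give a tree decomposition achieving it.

With just one bag of size 6, the width is 6 − 1 = 5, so tw(G) ≤ 5. For the lower bound, the 6 vertices {0, 1, 2, 3, 4, 5} are pairwise adjacent, and any tree decomposition puts a clique entirely inside one bag — forcing width ≥ 5. Combining the bounds, tw(G) = 5.

Treewidth 5.
One optimal decomposition is:
Bags: B1 = {0, 1, 2, 3, 4, 5}
Tree: (single bag)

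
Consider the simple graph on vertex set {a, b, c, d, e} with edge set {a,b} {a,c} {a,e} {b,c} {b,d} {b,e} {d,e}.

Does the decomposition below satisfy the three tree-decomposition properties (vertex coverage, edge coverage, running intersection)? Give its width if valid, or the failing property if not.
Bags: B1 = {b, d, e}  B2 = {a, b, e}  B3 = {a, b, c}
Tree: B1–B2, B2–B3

Every vertex of G appears in some bag (union = {a, b, c, d, e}); every edge is covered by a bag; and for each vertex v the set of bags containing v is connected in the bag tree. The decomposition is therefore valid. The largest bag has 3 vertices, so the width is 2.

Yes; width 2.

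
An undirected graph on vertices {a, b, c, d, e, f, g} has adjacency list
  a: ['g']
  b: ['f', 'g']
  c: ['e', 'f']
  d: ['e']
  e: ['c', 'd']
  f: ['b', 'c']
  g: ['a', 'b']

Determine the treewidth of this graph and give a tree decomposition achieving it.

The largest bag has 2 vertices, giving width 1; this decomposition certifies tw(G) ≤ 1. G has an edge, so its treewidth is at least 1. The upper and lower bounds meet at 1, so that is the treewidth.

Treewidth 1.
One such decomposition:
Bags: B1 = {d, e}  B2 = {c, e}  B3 = {c, f}  B4 = {b, f}  B5 = {b, g}  B6 = {a, g}
Tree: B1–B2, B2–B3, B3–B4, B4–B5, B5–B6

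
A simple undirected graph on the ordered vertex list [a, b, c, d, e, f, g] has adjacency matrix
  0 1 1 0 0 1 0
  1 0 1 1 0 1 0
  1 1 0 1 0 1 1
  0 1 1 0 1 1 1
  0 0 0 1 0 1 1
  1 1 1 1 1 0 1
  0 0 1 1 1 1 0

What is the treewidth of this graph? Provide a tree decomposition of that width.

Every bag has size at most 4, so the width is 4 − 1 = 3 and tw(G) ≤ 3. Conversely, {d, e, f, g} is a clique of size 4, and the vertices of any clique must share a bag in every tree decomposition; so some bag has ≥ 4 vertices and tw(G) ≥ 3. Therefore the treewidth is 3.

Treewidth 3.
One such decomposition:
Bags: B1 = {b, c, d, f}  B2 = {a, b, c, f}  B3 = {c, d, f, g}  B4 = {d, e, f, g}
Tree: B1–B2, B1–B3, B3–B4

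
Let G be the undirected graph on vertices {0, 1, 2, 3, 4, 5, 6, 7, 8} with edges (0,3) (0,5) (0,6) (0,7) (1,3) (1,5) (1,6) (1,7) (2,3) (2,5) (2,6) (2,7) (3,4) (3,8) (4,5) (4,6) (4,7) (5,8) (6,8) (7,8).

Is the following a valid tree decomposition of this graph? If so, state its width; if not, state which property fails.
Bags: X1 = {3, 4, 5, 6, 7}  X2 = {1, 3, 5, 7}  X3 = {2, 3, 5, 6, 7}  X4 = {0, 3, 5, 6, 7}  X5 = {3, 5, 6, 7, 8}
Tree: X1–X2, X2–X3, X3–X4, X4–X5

A tree decomposition must satisfy three properties: every vertex lies in some bag; for every edge, both endpoints lie together in some bag; and for every vertex, the bags containing it form a connected subtree. Here edge (6,1) lies in no bag, so the decomposition is invalid.

No — edge (6,1) lies in no bag.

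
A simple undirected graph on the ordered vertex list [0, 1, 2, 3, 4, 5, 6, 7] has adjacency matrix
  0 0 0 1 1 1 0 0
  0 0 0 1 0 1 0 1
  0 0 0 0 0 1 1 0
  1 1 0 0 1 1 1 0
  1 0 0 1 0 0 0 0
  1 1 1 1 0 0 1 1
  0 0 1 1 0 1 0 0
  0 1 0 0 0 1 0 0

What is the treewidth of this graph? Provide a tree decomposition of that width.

Treewidth 2.
Bags: B1 = {3, 5, 6}  B2 = {2, 5, 6}  B3 = {0, 3, 5}  B4 = {0, 3, 4}  B5 = {1, 3, 5}  B6 = {1, 5, 7}
Tree: B1–B2, B1–B3, B3–B4, B1–B5, B5–B6

The largest bag has 3 vertices, giving width 2; this decomposition certifies tw(G) ≤ 2. For the lower bound, the 3 vertices {0, 3, 4} are pairwise adjacent, and any tree decomposition puts a clique entirely inside one bag — forcing width ≥ 2. Therefore the treewidth is 2.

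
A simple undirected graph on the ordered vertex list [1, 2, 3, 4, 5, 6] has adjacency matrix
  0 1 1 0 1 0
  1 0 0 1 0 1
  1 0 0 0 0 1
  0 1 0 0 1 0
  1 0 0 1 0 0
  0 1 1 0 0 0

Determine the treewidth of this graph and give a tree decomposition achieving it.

The largest bag has 3 vertices, giving width 2; this decomposition certifies tw(G) ≤ 2. Since 3–6–2–1–3 is a cycle in G, G is not acyclic. Forests are exactly the graphs of treewidth ≤ 1, so tw(G) ≥ 2. Hence tw(G) = 2 exactly.

Treewidth 2.
Bags: B1 = {1, 3, 6}  B2 = {1, 2, 6}  B3 = {1, 2, 5}  B4 = {2, 4, 5}
Tree: B1–B2, B2–B3, B3–B4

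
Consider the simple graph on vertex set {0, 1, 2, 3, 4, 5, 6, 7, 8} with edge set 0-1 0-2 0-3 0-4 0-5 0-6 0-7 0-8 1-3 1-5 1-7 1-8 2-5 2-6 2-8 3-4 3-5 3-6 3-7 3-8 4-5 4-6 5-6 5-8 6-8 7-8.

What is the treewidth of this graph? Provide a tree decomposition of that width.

The largest bag has 5 vertices, giving width 4; this decomposition certifies tw(G) ≤ 4. Conversely, {0, 2, 5, 6, 8} is a clique of size 5, and the vertices of any clique must share a bag in every tree decomposition; so some bag has ≥ 5 vertices and tw(G) ≥ 4. Therefore the treewidth is 4.

Treewidth 4.
Bags: B1 = {0, 3, 5, 6, 8}  B2 = {0, 2, 5, 6, 8}  B3 = {0, 3, 4, 5, 6}  B4 = {0, 1, 3, 5, 8}  B5 = {0, 1, 3, 7, 8}
Tree: B1–B2, B1–B3, B1–B4, B4–B5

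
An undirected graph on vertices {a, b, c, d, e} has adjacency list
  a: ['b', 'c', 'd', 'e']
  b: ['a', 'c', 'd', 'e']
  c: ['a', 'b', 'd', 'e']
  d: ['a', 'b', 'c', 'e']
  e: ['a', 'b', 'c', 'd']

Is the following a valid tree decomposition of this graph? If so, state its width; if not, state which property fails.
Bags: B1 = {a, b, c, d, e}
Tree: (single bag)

Yes; width 4.

Checking the three conditions: (i) the bags cover all of {a, b, c, d, e}; (ii) for each edge, some bag contains both endpoints; (iii) the bags containing any fixed vertex form a subtree. All hold, so the decomposition is valid with width 5 − 1 = 4.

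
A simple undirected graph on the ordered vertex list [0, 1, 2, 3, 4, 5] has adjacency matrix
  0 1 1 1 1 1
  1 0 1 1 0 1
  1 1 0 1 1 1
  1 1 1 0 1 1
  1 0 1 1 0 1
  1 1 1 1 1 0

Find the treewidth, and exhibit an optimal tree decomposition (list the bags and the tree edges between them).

The largest bag has 5 vertices, giving width 4; this decomposition certifies tw(G) ≤ 4. Conversely, {0, 1, 2, 3, 5} is a clique of size 5, and the vertices of any clique must share a bag in every tree decomposition; so some bag has ≥ 5 vertices and tw(G) ≥ 4. Hence tw(G) = 4 exactly.

Treewidth 4.
One optimal decomposition is:
Bags: B1 = {0, 2, 3, 4, 5}  B2 = {0, 1, 2, 3, 5}
Tree: B1–B2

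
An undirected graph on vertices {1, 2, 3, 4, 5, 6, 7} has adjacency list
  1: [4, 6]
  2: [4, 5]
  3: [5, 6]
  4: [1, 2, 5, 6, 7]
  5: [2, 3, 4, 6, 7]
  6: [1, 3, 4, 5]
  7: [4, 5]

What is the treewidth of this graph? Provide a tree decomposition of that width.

Treewidth 2.
One such decomposition:
Bags: B1 = {1, 4, 6}  B2 = {4, 5, 6}  B3 = {3, 5, 6}  B4 = {2, 4, 5}  B5 = {4, 5, 7}
Tree: B1–B2, B2–B3, B2–B4, B2–B5

The largest bag has 3 vertices, giving width 2; this decomposition certifies tw(G) ≤ 2. On the other hand G contains the 3-clique {3, 5, 6}. A clique must lie in a single bag of any decomposition, so no decomposition can have width below 2. Combining the bounds, tw(G) = 2.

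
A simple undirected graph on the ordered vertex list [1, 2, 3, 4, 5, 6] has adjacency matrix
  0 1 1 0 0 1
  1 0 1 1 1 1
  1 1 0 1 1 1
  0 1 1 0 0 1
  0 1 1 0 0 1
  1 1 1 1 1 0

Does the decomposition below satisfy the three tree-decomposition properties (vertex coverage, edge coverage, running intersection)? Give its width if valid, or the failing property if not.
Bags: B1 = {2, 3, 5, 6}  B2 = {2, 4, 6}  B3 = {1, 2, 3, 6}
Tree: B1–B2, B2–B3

A tree decomposition must satisfy three properties: every vertex lies in some bag; for every edge, both endpoints lie together in some bag; and for every vertex, the bags containing it form a connected subtree. Here edge (3,4) lies in no bag, so the decomposition is invalid.

No — edge (3,4) lies in no bag.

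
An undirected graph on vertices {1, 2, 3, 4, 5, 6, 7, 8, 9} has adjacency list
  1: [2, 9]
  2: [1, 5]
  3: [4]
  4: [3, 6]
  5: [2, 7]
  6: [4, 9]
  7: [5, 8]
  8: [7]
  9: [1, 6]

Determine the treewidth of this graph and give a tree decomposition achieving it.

The largest bag has 2 vertices, giving width 1; this decomposition certifies tw(G) ≤ 1. G has an edge, so its treewidth is at least 1. The upper and lower bounds meet at 1, so that is the treewidth.

Treewidth 1.
Bags: B1 = {7, 8}  B2 = {5, 7}  B3 = {2, 5}  B4 = {1, 2}  B5 = {1, 9}  B6 = {6, 9}  B7 = {4, 6}  B8 = {3, 4}
Tree: B1–B2, B2–B3, B3–B4, B4–B5, B5–B6, B6–B7, B7–B8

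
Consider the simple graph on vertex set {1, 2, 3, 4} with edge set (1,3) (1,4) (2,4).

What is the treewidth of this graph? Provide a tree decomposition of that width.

Each bag holds 2 vertices, so the decomposition has width 1, which upper-bounds the treewidth. G has an edge, so its treewidth is at least 1. Combining the bounds, tw(G) = 1.

Treewidth 1.
Bags: B1 = {1, 3}  B2 = {1, 4}  B3 = {2, 4}
Tree: B1–B2, B2–B3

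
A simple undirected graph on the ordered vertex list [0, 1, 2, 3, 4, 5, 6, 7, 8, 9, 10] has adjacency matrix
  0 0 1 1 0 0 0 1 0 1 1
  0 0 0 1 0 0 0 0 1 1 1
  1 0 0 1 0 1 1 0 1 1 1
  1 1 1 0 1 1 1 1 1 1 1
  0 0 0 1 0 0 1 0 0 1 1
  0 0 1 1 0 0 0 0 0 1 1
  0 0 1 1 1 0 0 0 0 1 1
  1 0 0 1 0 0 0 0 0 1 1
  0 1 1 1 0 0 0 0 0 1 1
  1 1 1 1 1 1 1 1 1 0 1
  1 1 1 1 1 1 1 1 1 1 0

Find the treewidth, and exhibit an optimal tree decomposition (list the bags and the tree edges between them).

Each bag holds 5 vertices, so the decomposition has width 4, which upper-bounds the treewidth. For the lower bound, the 5 vertices {1, 3, 8, 9, 10} are pairwise adjacent, and any tree decomposition puts a clique entirely inside one bag — forcing width ≥ 4. Hence tw(G) = 4 exactly.

Treewidth 4.
One such decomposition:
Bags: B1 = {0, 2, 3, 9, 10}  B2 = {2, 3, 6, 9, 10}  B3 = {0, 3, 7, 9, 10}  B4 = {2, 3, 8, 9, 10}  B5 = {3, 4, 6, 9, 10}  B6 = {2, 3, 5, 9, 10}  B7 = {1, 3, 8, 9, 10}
Tree: B1–B2, B1–B3, B1–B4, B2–B5, B1–B6, B4–B7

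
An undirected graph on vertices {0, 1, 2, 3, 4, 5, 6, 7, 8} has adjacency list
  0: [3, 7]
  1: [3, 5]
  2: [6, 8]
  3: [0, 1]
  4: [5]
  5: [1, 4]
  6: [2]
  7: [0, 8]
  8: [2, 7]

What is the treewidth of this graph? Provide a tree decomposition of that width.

Treewidth 1.
One such decomposition:
Bags: B1 = {2, 6}  B2 = {2, 8}  B3 = {7, 8}  B4 = {0, 7}  B5 = {0, 3}  B6 = {1, 3}  B7 = {1, 5}  B8 = {4, 5}
Tree: B1–B2, B2–B3, B3–B4, B4–B5, B5–B6, B6–B7, B7–B8

The largest bag has 2 vertices, giving width 1; this decomposition certifies tw(G) ≤ 1. Any graph with an edge has treewidth ≥ 1, and G has the edge 6–2. Hence tw(G) = 1 exactly.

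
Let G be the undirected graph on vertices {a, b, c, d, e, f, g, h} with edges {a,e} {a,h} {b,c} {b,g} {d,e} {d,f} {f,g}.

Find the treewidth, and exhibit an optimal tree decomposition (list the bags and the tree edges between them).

Treewidth 1.
Bags: B1 = {b, c}  B2 = {b, g}  B3 = {f, g}  B4 = {d, f}  B5 = {d, e}  B6 = {a, e}  B7 = {a, h}
Tree: B1–B2, B2–B3, B3–B4, B4–B5, B5–B6, B6–B7

The largest bag has 2 vertices, giving width 1; this decomposition certifies tw(G) ≤ 1. G has an edge, so its treewidth is at least 1. The upper and lower bounds meet at 1, so that is the treewidth.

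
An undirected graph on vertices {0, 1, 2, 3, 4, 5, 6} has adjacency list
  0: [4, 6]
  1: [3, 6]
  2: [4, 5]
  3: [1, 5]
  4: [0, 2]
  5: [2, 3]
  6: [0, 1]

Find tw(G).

2

A width-2 tree decomposition is:
Bags: B1 = {0, 2, 4}  B2 = {0, 2, 5}  B3 = {0, 3, 5}  B4 = {0, 1, 3}  B5 = {0, 1, 6}
Tree: B1–B2, B2–B3, B3–B4, B4–B5
The largest bag has 3 vertices, giving width 2; this decomposition certifies tw(G) ≤ 2. For the lower bound, G contains the cycle 0–4–2–5–3–1–6–0, so G is not a forest; only forests have treewidth ≤ 1, hence tw(G) ≥ 2. Hence tw(G) = 2 exactly.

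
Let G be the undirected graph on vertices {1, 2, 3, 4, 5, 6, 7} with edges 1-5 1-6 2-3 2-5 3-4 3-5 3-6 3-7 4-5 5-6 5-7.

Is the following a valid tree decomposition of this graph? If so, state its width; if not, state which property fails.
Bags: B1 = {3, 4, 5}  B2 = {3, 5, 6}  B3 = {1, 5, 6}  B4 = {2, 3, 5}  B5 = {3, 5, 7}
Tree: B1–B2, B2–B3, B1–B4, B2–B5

Every vertex of G appears in some bag (union = {1, 2, 3, 4, 5, 6, 7}); every edge is covered by a bag; and for each vertex v the set of bags containing v is connected in the bag tree. The decomposition is therefore valid. The largest bag has 3 vertices, so the width is 2.

Yes; width 2.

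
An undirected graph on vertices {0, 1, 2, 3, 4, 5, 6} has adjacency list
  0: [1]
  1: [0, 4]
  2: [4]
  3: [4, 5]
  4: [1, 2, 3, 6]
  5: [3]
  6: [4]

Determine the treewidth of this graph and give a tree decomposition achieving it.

Each bag holds 2 vertices, so the decomposition has width 1, which upper-bounds the treewidth. G has an edge, so its treewidth is at least 1. Therefore the treewidth is 1.

Treewidth 1.
One optimal decomposition is:
Bags: B1 = {3, 5}  B2 = {3, 4}  B3 = {1, 4}  B4 = {4, 6}  B5 = {0, 1}  B6 = {2, 4}
Tree: B1–B2, B2–B3, B2–B4, B3–B5, B4–B6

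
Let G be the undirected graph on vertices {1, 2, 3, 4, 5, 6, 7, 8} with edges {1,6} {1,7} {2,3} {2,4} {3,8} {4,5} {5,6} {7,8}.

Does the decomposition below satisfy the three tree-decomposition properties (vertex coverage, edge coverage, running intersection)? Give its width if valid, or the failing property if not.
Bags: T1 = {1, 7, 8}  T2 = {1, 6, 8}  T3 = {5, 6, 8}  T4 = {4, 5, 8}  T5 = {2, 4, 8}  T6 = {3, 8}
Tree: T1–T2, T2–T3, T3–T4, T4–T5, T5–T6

No — edge (2,3) lies in no bag.

A tree decomposition must satisfy three properties: every vertex lies in some bag; for every edge, both endpoints lie together in some bag; and for every vertex, the bags containing it form a connected subtree. Here edge (2,3) lies in no bag, so the decomposition is invalid.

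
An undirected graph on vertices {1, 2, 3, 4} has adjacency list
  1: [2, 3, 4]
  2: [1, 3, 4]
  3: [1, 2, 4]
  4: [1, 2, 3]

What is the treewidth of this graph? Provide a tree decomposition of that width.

A single bag containing all 4 vertices is trivially a valid decomposition of width 3. Conversely, {1, 2, 3, 4} is a clique of size 4, and the vertices of any clique must share a bag in every tree decomposition; so some bag has ≥ 4 vertices and tw(G) ≥ 3. Hence tw(G) = 3 exactly.

Treewidth 3.
Bags: B1 = {1, 2, 3, 4}
Tree: (single bag)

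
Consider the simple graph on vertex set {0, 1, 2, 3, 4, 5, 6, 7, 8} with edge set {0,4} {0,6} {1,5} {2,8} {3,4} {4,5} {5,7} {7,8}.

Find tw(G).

1

A width-1 tree decomposition is:
Bags: B1 = {0, 4}  B2 = {4, 5}  B3 = {0, 6}  B4 = {5, 7}  B5 = {7, 8}  B6 = {1, 5}  B7 = {3, 4}  B8 = {2, 8}
Tree: B1–B2, B1–B3, B2–B4, B4–B5, B4–B6, B2–B7, B5–B8
Each bag holds 2 vertices, so the decomposition has width 1, which upper-bounds the treewidth. Any graph with an edge has treewidth ≥ 1, and G has the edge 0–4. Hence tw(G) = 1 exactly.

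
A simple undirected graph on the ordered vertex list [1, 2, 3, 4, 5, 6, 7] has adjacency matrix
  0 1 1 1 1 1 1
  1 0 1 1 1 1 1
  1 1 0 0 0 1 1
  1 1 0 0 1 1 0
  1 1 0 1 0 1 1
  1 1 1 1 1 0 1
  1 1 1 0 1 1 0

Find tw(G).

A width-4 tree decomposition is:
Bags: B1 = {1, 2, 5, 6, 7}  B2 = {1, 2, 3, 6, 7}  B3 = {1, 2, 4, 5, 6}
Tree: B1–B2, B1–B3
The largest bag has 5 vertices, giving width 4; this decomposition certifies tw(G) ≤ 4. On the other hand G contains the 5-clique {1, 2, 3, 6, 7}. A clique must lie in a single bag of any decomposition, so no decomposition can have width below 4. The upper and lower bounds meet at 4, so that is the treewidth.

4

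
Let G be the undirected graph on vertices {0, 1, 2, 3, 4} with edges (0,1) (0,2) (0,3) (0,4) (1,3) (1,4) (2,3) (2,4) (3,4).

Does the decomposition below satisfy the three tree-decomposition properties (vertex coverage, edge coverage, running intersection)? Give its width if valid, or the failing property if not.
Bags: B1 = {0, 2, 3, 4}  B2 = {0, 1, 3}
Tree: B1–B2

No — edge (4,1) lies in no bag.

A tree decomposition must satisfy three properties: every vertex lies in some bag; for every edge, both endpoints lie together in some bag; and for every vertex, the bags containing it form a connected subtree. Here edge (4,1) lies in no bag, so the decomposition is invalid.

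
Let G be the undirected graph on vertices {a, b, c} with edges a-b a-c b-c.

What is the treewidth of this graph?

2

A width-2 tree decomposition is:
Bags: B1 = {a, b, c}
Tree: (single bag)
A single bag containing all 3 vertices is trivially a valid decomposition of width 2. For the lower bound, the 3 vertices {a, b, c} are pairwise adjacent, and any tree decomposition puts a clique entirely inside one bag — forcing width ≥ 2. Hence tw(G) = 2 exactly.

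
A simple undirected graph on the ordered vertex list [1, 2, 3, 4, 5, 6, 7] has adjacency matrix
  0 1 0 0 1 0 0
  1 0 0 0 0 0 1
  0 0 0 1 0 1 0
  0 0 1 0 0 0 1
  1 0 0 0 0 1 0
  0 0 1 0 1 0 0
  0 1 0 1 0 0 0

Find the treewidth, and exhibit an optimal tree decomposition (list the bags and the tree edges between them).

Treewidth 2.
One optimal decomposition is:
Bags: B1 = {1, 2, 7}  B2 = {1, 5, 7}  B3 = {5, 6, 7}  B4 = {3, 6, 7}  B5 = {3, 4, 7}
Tree: B1–B2, B2–B3, B3–B4, B4–B5

Each bag holds 3 vertices, so the decomposition has width 2, which upper-bounds the treewidth. Since 7–2–1–5–6–3–4–7 is a cycle in G, G is not acyclic. Forests are exactly the graphs of treewidth ≤ 1, so tw(G) ≥ 2. Therefore the treewidth is 2.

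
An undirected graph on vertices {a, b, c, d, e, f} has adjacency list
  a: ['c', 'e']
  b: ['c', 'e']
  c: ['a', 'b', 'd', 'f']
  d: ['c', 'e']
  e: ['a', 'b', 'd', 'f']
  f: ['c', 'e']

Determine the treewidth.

A width-2 tree decomposition is:
Bags: B1 = {a, c, e}  B2 = {b, c, e}  B3 = {c, e, f}  B4 = {c, d, e}
Tree: B1–B2, B2–B3, B3–B4
Each bag holds 3 vertices, so the decomposition has width 2, which upper-bounds the treewidth. The edges a–e–b–c–a form a cycle, so G is not a tree and its treewidth is at least 2. The upper and lower bounds meet at 2, so that is the treewidth.

2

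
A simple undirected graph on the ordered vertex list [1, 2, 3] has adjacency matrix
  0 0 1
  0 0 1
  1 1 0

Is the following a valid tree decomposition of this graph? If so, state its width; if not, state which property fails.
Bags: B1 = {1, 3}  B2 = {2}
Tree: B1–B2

A tree decomposition must satisfy three properties: every vertex lies in some bag; for every edge, both endpoints lie together in some bag; and for every vertex, the bags containing it form a connected subtree. Here edge (3,2) lies in no bag, so the decomposition is invalid.

No — edge (3,2) lies in no bag.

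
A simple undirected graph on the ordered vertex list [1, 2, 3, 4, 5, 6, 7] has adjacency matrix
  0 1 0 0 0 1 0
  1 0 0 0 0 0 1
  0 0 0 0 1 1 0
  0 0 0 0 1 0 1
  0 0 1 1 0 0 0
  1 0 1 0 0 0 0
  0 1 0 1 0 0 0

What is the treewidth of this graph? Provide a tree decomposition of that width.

Every bag has size at most 3, so the width is 3 − 1 = 2 and tw(G) ≤ 2. For the lower bound, G contains the cycle 2–1–6–3–5–4–7–2, so G is not a forest; only forests have treewidth ≤ 1, hence tw(G) ≥ 2. The upper and lower bounds meet at 2, so that is the treewidth.

Treewidth 2.
One optimal decomposition is:
Bags: B1 = {1, 2, 6}  B2 = {2, 3, 6}  B3 = {2, 3, 5}  B4 = {2, 4, 5}  B5 = {2, 4, 7}
Tree: B1–B2, B2–B3, B3–B4, B4–B5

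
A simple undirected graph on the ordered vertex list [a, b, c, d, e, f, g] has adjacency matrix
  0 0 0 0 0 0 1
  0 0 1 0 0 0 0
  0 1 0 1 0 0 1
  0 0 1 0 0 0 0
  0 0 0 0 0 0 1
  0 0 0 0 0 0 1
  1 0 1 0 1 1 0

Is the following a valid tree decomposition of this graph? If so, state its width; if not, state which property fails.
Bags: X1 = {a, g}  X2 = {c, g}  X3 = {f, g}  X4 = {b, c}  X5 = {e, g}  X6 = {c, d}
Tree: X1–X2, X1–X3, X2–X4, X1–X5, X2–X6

Checking the three conditions: (i) the bags cover all of {a, b, c, d, e, f, g}; (ii) for each edge, some bag contains both endpoints; (iii) the bags containing any fixed vertex form a subtree. All hold, so the decomposition is valid with width 2 − 1 = 1.

Yes; width 1.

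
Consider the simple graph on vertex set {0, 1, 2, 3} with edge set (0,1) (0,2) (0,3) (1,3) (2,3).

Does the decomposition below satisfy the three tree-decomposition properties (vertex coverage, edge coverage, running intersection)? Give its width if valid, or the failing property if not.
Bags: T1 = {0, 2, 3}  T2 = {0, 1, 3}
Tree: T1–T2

Yes; width 2.

Checking the three conditions: (i) the bags cover all of {0, 1, 2, 3}; (ii) for each edge, some bag contains both endpoints; (iii) the bags containing any fixed vertex form a subtree. All hold, so the decomposition is valid with width 3 − 1 = 2.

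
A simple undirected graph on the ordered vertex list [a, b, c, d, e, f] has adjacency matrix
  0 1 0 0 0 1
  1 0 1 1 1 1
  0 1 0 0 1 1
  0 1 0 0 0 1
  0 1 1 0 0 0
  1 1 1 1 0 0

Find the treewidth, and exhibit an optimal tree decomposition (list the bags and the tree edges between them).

Each bag holds 3 vertices, so the decomposition has width 2, which upper-bounds the treewidth. For the lower bound, the 3 vertices {b, c, e} are pairwise adjacent, and any tree decomposition puts a clique entirely inside one bag — forcing width ≥ 2. Therefore the treewidth is 2.

Treewidth 2.
One optimal decomposition is:
Bags: B1 = {b, c, e}  B2 = {b, c, f}  B3 = {b, d, f}  B4 = {a, b, f}
Tree: B1–B2, B2–B3, B2–B4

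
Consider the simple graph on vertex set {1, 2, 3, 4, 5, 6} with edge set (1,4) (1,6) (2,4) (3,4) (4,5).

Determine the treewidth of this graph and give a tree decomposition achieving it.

Treewidth 1.
One optimal decomposition is:
Bags: B1 = {1, 4}  B2 = {3, 4}  B3 = {2, 4}  B4 = {1, 6}  B5 = {4, 5}
Tree: B1–B2, B1–B3, B1–B4, B3–B5

Every bag has size at most 2, so the width is 2 − 1 = 1 and tw(G) ≤ 1. G has an edge, so its treewidth is at least 1. Hence tw(G) = 1 exactly.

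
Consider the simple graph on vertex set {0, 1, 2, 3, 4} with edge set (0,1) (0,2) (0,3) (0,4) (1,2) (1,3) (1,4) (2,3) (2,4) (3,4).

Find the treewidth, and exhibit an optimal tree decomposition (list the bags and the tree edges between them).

Treewidth 4.
Bags: B1 = {0, 1, 2, 3, 4}
Tree: (single bag)

With just one bag of size 5, the width is 5 − 1 = 4, so tw(G) ≤ 4. On the other hand G contains the 5-clique {0, 1, 2, 3, 4}. A clique must lie in a single bag of any decomposition, so no decomposition can have width below 4. Therefore the treewidth is 4.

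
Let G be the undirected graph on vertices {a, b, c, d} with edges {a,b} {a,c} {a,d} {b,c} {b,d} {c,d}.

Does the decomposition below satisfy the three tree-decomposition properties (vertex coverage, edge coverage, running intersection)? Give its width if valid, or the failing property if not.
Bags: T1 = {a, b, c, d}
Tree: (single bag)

Vertex coverage: the bags together contain {a, b, c, d}, the full vertex set. Edge coverage: each edge of G has both endpoints in at least one bag. Running intersection: for every vertex, the bags containing it form a connected subtree. All three properties hold, so this is a valid tree decomposition of width max|bag| − 1 = 3, and hence tw(G) ≤ 3.

Yes; width 3.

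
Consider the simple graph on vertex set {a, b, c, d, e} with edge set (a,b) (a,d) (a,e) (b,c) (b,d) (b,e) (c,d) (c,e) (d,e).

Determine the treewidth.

3

A width-3 tree decomposition is:
Bags: B1 = {a, b, d, e}  B2 = {b, c, d, e}
Tree: B1–B2
Each bag holds 4 vertices, so the decomposition has width 3, which upper-bounds the treewidth. Conversely, {b, c, d, e} is a clique of size 4, and the vertices of any clique must share a bag in every tree decomposition; so some bag has ≥ 4 vertices and tw(G) ≥ 3. Combining the bounds, tw(G) = 3.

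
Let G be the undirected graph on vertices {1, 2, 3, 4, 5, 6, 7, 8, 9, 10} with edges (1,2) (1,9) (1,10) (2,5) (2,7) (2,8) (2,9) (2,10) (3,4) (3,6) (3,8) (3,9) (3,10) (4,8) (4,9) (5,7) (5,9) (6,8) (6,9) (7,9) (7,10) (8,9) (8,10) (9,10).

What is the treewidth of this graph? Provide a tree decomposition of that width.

Each bag holds 4 vertices, so the decomposition has width 3, which upper-bounds the treewidth. For the lower bound, the 4 vertices {2, 8, 9, 10} are pairwise adjacent, and any tree decomposition puts a clique entirely inside one bag — forcing width ≥ 3. The upper and lower bounds meet at 3, so that is the treewidth.

Treewidth 3.
One such decomposition:
Bags: B1 = {3, 4, 8, 9}  B2 = {3, 8, 9, 10}  B3 = {2, 8, 9, 10}  B4 = {2, 7, 9, 10}  B5 = {2, 5, 7, 9}  B6 = {1, 2, 9, 10}  B7 = {3, 6, 8, 9}
Tree: B1–B2, B2–B3, B3–B4, B4–B5, B3–B6, B1–B7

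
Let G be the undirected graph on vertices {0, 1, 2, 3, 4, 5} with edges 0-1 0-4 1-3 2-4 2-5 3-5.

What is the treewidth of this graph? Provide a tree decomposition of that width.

Treewidth 2.
One optimal decomposition is:
Bags: B1 = {0, 1, 3}  B2 = {0, 3, 5}  B3 = {0, 2, 5}  B4 = {0, 2, 4}
Tree: B1–B2, B2–B3, B3–B4

Each bag holds 3 vertices, so the decomposition has width 2, which upper-bounds the treewidth. For the lower bound, G contains the cycle 0–1–3–5–2–4–0, so G is not a forest; only forests have treewidth ≤ 1, hence tw(G) ≥ 2. Therefore the treewidth is 2.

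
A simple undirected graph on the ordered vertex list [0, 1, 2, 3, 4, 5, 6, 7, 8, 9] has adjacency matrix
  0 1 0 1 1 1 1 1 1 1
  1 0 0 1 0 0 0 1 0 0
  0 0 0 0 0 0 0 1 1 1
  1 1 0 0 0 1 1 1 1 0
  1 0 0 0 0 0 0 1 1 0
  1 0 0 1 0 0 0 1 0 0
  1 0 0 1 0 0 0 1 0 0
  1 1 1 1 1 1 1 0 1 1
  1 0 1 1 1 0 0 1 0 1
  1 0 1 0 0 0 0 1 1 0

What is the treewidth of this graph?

3

A width-3 tree decomposition is:
Bags: B1 = {0, 3, 5, 7}  B2 = {0, 3, 7, 8}  B3 = {0, 1, 3, 7}  B4 = {0, 4, 7, 8}  B5 = {0, 3, 6, 7}  B6 = {0, 7, 8, 9}  B7 = {2, 7, 8, 9}
Tree: B1–B2, B2–B3, B2–B4, B3–B5, B2–B6, B6–B7
The largest bag has 4 vertices, giving width 3; this decomposition certifies tw(G) ≤ 3. On the other hand G contains the 4-clique {0, 7, 8, 9}. A clique must lie in a single bag of any decomposition, so no decomposition can have width below 3. The upper and lower bounds meet at 3, so that is the treewidth.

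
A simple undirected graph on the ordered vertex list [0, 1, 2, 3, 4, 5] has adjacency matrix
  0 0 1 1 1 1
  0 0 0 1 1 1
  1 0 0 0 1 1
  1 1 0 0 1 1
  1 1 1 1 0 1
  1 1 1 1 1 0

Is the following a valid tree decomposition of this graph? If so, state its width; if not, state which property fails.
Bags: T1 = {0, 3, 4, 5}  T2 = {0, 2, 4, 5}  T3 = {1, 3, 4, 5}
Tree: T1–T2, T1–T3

Vertex coverage: the bags together contain {0, 1, 2, 3, 4, 5}, the full vertex set. Edge coverage: each edge of G has both endpoints in at least one bag. Running intersection: for every vertex, the bags containing it form a connected subtree. All three properties hold, so this is a valid tree decomposition of width max|bag| − 1 = 3, and hence tw(G) ≤ 3.

Yes; width 3.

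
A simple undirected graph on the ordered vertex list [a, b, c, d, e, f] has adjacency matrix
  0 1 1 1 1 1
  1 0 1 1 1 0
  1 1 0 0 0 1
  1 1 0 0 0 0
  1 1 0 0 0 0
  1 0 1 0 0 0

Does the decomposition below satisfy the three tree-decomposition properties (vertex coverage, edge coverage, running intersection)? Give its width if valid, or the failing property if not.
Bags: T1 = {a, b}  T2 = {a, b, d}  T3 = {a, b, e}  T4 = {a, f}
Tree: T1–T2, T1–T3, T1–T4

No — vertex c appears in no bag.

A tree decomposition must satisfy three properties: every vertex lies in some bag; for every edge, both endpoints lie together in some bag; and for every vertex, the bags containing it form a connected subtree. Here vertex c appears in no bag, so the decomposition is invalid.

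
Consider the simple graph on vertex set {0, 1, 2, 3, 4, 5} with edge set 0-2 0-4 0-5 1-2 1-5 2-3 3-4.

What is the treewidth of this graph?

A width-2 tree decomposition is:
Bags: B1 = {2, 3, 4}  B2 = {0, 2, 4}  B3 = {0, 1, 2}  B4 = {0, 1, 5}
Tree: B1–B2, B2–B3, B3–B4
Each bag holds 3 vertices, so the decomposition has width 2, which upper-bounds the treewidth. Since 3–4–0–2–3 is a cycle in G, G is not acyclic. Forests are exactly the graphs of treewidth ≤ 1, so tw(G) ≥ 2. Combining the bounds, tw(G) = 2.

2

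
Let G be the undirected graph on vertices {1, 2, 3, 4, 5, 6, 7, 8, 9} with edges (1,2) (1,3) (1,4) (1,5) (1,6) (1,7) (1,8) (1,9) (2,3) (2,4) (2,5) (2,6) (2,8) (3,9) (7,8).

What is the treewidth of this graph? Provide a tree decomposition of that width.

Each bag holds 3 vertices, so the decomposition has width 2, which upper-bounds the treewidth. For the lower bound, the 3 vertices {1, 3, 9} are pairwise adjacent, and any tree decomposition puts a clique entirely inside one bag — forcing width ≥ 2. Hence tw(G) = 2 exactly.

Treewidth 2.
Bags: B1 = {1, 2, 6}  B2 = {1, 2, 3}  B3 = {1, 3, 9}  B4 = {1, 2, 8}  B5 = {1, 2, 5}  B6 = {1, 7, 8}  B7 = {1, 2, 4}
Tree: B1–B2, B2–B3, B1–B4, B2–B5, B4–B6, B4–B7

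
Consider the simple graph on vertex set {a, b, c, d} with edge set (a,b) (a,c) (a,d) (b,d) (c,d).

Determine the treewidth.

2

A width-2 tree decomposition is:
Bags: B1 = {a, b, d}  B2 = {a, c, d}
Tree: B1–B2
Each bag holds 3 vertices, so the decomposition has width 2, which upper-bounds the treewidth. Conversely, {a, c, d} is a clique of size 3, and the vertices of any clique must share a bag in every tree decomposition; so some bag has ≥ 3 vertices and tw(G) ≥ 2. Therefore the treewidth is 2.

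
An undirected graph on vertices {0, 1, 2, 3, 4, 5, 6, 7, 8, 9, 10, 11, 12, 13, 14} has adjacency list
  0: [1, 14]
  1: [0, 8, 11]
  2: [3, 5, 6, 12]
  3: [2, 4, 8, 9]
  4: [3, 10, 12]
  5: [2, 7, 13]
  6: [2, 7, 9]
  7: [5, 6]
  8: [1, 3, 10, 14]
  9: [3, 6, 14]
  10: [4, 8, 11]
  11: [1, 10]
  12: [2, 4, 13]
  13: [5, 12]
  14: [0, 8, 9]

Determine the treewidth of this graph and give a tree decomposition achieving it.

Treewidth 3.
Bags: B1 = {5, 7, 12, 13}  B2 = {2, 5, 7, 12}  B3 = {2, 6, 7, 12}  B4 = {2, 4, 6, 12}  B5 = {2, 3, 4, 6}  B6 = {3, 4, 6, 9}  B7 = {3, 4, 9, 10}  B8 = {3, 8, 9, 10}  B9 = {8, 9, 10, 14}  B10 = {8, 10, 11, 14}  B11 = {1, 8, 11, 14}  B12 = {0, 1, 11, 14}
Tree: B1–B2, B2–B3, B3–B4, B4–B5, B5–B6, B6–B7, B7–B8, B8–B9, B9–B10, B10–B11, B11–B12

The largest bag has 4 vertices, giving width 3; this decomposition certifies tw(G) ≤ 3. For the lower bound: the 4 vertex sets {5,7,13}, {12}, {2}, {3,4,6,9} are disjoint, each induces a connected subgraph, and every pair is joined by at least one edge of G. Contracting each set to a single vertex therefore yields K_{4} as a minor, and since treewidth is minor-monotone, tw(G) ≥ tw(K_{4}) = 3. Therefore the treewidth is 3.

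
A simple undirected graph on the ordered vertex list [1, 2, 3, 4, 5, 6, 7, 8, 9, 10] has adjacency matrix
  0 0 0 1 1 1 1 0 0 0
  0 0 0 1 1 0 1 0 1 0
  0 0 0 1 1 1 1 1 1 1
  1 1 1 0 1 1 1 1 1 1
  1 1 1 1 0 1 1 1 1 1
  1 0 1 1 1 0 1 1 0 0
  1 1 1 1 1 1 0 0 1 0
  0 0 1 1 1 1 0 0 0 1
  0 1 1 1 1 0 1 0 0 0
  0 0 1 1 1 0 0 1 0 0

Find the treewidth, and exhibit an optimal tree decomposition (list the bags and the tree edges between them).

Every bag has size at most 5, so the width is 5 − 1 = 4 and tw(G) ≤ 4. For the lower bound, the 5 vertices {1, 4, 5, 6, 7} are pairwise adjacent, and any tree decomposition puts a clique entirely inside one bag — forcing width ≥ 4. Hence tw(G) = 4 exactly.

Treewidth 4.
One optimal decomposition is:
Bags: B1 = {3, 4, 5, 7, 9}  B2 = {2, 4, 5, 7, 9}  B3 = {3, 4, 5, 6, 7}  B4 = {3, 4, 5, 6, 8}  B5 = {1, 4, 5, 6, 7}  B6 = {3, 4, 5, 8, 10}
Tree: B1–B2, B1–B3, B3–B4, B3–B5, B4–B6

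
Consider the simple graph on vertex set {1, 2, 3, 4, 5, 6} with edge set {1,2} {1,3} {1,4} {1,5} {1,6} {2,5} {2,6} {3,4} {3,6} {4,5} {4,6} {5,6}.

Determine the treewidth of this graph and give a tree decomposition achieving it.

The largest bag has 4 vertices, giving width 3; this decomposition certifies tw(G) ≤ 3. Conversely, {1, 2, 5, 6} is a clique of size 4, and the vertices of any clique must share a bag in every tree decomposition; so some bag has ≥ 4 vertices and tw(G) ≥ 3. Therefore the treewidth is 3.

Treewidth 3.
Bags: B1 = {1, 4, 5, 6}  B2 = {1, 2, 5, 6}  B3 = {1, 3, 4, 6}
Tree: B1–B2, B1–B3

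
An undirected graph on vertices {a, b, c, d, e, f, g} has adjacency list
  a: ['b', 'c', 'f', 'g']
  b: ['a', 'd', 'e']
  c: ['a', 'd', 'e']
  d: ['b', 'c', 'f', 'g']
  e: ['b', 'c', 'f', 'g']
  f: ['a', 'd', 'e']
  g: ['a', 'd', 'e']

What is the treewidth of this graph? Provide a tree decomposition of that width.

The largest bag has 4 vertices, giving width 3; this decomposition certifies tw(G) ≤ 3. For the lower bound: the 4 vertex sets {e,f}, {a,c}, {d}, {g} are disjoint, each induces a connected subgraph, and every pair is joined by at least one edge of G. Contracting each set to a single vertex therefore yields K_{4} as a minor, and since treewidth is minor-monotone, tw(G) ≥ tw(K_{4}) = 3. Therefore the treewidth is 3.

Treewidth 3.
One such decomposition:
Bags: B1 = {a, d, e, f}  B2 = {a, c, d, e}  B3 = {a, d, e, g}  B4 = {a, b, d, e}
Tree: B1–B2, B2–B3, B3–B4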